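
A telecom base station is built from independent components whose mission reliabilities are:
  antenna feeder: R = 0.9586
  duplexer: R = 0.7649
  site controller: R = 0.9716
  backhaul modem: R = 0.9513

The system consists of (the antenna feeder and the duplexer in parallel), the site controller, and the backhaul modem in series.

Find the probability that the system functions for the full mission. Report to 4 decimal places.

Parallel (antenna feeder and duplexer): 1 − (1 − 0.958600)(1 − 0.764900) = 0.990267
Series ([0.990267], site controller, and backhaul modem): 0.990267 × 0.971600 × 0.951300 = 0.9153

0.9153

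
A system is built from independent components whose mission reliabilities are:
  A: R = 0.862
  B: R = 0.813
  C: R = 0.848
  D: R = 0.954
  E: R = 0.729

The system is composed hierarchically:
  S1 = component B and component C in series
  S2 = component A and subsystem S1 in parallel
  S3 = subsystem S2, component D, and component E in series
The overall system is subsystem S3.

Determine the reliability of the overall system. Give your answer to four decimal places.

Series (B and C): 0.813000 × 0.848000 = 0.689424
Parallel (A and [0.689424]): 1 − (1 − 0.862000)(1 − 0.689424) = 0.957141
Series ([0.957141], D, and E): 0.957141 × 0.954000 × 0.729000 = 0.6657

0.6657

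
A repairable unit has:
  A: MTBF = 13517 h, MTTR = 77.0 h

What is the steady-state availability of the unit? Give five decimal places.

0.99434

A(A) = MTBF/(MTBF+MTTR) = 13517/(13517+77.0) = 0.99434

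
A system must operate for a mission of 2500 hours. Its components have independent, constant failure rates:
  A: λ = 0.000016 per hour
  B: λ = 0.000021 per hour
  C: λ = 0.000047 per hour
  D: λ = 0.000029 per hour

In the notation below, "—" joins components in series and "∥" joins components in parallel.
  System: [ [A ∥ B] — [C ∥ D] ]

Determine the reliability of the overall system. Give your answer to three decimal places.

0.990

R(A) = exp(−0.000016 × 2500) = 0.96079
R(B) = exp(−0.000021 × 2500) = 0.94885
R(C) = exp(−0.000047 × 2500) = 0.88914
R(D) = exp(−0.000029 × 2500) = 0.93007
Parallel (A and B): 1 − (1 − 0.96079)(1 − 0.94885) = 0.99799
Parallel (C and D): 1 − (1 − 0.88914)(1 − 0.93007) = 0.99225
Series ([0.99799] and [0.99225]): 0.99799 × 0.99225 = 0.990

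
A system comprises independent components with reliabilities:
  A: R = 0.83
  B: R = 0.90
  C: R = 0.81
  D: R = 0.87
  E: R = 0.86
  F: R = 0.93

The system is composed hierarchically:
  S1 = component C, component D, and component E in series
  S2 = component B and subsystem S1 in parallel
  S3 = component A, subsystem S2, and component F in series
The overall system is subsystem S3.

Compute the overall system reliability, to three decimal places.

0.741

Series (C, D, and E): 0.81000 × 0.87000 × 0.86000 = 0.60604
Parallel (B and [0.60604]): 1 − (1 − 0.90000)(1 − 0.60604) = 0.96060
Series (A, [0.96060], and F): 0.83000 × 0.96060 × 0.93000 = 0.741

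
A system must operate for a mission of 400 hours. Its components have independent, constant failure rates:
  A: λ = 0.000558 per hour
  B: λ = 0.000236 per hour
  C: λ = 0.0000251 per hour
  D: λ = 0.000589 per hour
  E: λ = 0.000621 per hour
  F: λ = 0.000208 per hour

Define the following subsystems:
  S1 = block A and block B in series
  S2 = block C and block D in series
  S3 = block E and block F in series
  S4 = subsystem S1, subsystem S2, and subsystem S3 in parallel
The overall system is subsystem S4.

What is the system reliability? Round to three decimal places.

0.983

R(A) = exp(−0.000558 × 400) = 0.79995
R(B) = exp(−0.000236 × 400) = 0.90992
R(C) = exp(−0.0000251 × 400) = 0.99001
R(D) = exp(−0.000589 × 400) = 0.79010
R(E) = exp(−0.000621 × 400) = 0.78005
R(F) = exp(−0.000208 × 400) = 0.92017
Series (A and B): 0.79995 × 0.90992 = 0.72789
Series (C and D): 0.99001 × 0.79010 = 0.78221
Series (E and F): 0.78005 × 0.92017 = 0.71778
Parallel ([0.72789], [0.78221], and [0.71778]): 1 − (1 − 0.72789)(1 − 0.78221)(1 − 0.71778) = 0.983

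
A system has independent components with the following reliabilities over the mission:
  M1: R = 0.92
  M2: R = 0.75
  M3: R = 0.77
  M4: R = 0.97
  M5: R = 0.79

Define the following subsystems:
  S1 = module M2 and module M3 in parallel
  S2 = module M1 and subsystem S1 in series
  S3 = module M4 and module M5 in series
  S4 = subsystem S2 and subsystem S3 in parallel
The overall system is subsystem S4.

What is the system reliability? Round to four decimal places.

0.9689

Parallel (M2 and M3): 1 − (1 − 0.750000)(1 − 0.770000) = 0.942500
Series (M1 and [0.942500]): 0.920000 × 0.942500 = 0.867100
Series (M4 and M5): 0.970000 × 0.790000 = 0.766300
Parallel ([0.867100] and [0.766300]): 1 − (1 − 0.867100)(1 − 0.766300) = 0.9689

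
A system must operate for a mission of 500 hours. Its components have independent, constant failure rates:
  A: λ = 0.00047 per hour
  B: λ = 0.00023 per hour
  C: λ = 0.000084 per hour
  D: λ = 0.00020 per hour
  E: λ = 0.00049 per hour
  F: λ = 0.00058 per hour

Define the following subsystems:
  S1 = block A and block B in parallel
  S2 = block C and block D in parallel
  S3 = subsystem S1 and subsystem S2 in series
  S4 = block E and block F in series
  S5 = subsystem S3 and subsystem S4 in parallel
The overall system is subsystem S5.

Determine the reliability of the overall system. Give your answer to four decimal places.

R(A) = exp(−0.00047 × 500) = 0.790571
R(B) = exp(−0.00023 × 500) = 0.891366
R(C) = exp(−0.000084 × 500) = 0.958870
R(D) = exp(−0.00020 × 500) = 0.904837
R(E) = exp(−0.00049 × 500) = 0.782705
R(F) = exp(−0.00058 × 500) = 0.748264
Parallel (A and B): 1 − (1 − 0.790571)(1 − 0.891366) = 0.977249
Parallel (C and D): 1 − (1 − 0.958870)(1 − 0.904837) = 0.996086
Series ([0.977249] and [0.996086]): 0.977249 × 0.996086 = 0.973424
Series (E and F): 0.782705 × 0.748264 = 0.585670
Parallel ([0.973424] and [0.585670]): 1 − (1 − 0.973424)(1 − 0.585670) = 0.9890

0.9890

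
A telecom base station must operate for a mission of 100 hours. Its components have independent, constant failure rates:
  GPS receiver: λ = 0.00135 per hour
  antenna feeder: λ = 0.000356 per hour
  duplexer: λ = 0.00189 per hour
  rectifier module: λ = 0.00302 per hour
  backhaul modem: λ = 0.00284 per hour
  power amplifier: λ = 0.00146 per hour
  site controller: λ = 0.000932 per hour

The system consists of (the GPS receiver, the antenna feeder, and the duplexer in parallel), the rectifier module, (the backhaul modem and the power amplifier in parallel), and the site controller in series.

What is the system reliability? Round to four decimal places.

R(GPS receiver) = exp(−0.00135 × 100) = 0.873716
R(antenna feeder) = exp(−0.000356 × 100) = 0.965026
R(duplexer) = exp(−0.00189 × 100) = 0.827787
R(rectifier module) = exp(−0.00302 × 100) = 0.739338
R(backhaul modem) = exp(−0.00284 × 100) = 0.752767
R(power amplifier) = exp(−0.00146 × 100) = 0.864158
R(site controller) = exp(−0.000932 × 100) = 0.911011
Parallel (GPS receiver, antenna feeder, and duplexer): 1 − (1 − 0.873716)(1 − 0.965026)(1 − 0.827787) = 0.999239
Parallel (backhaul modem and power amplifier): 1 − (1 − 0.752767)(1 − 0.864158) = 0.966415
Series ([0.999239], rectifier module, [0.966415], and site controller): 0.999239 × 0.739338 × 0.966415 × 0.911011 = 0.6504

0.6504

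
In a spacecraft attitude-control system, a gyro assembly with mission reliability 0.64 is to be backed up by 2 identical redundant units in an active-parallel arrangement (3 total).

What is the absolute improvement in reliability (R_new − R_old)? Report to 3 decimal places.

R_before = 0.64
R_after = 1 − (1 − 0.64)^3 = 0.953
ΔR = 0.953 − 0.64 = 0.313

0.313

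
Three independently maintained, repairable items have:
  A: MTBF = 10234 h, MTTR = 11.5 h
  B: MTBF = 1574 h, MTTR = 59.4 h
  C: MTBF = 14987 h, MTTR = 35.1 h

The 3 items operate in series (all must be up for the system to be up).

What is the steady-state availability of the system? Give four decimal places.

A(A) = MTBF/(MTBF+MTTR) = 10234/(10234+11.5) = 0.998878
A(B) = MTBF/(MTBF+MTTR) = 1574/(1574+59.4) = 0.963634
A(C) = MTBF/(MTBF+MTTR) = 14987/(14987+35.1) = 0.997663
Series availability: 0.998878 × 0.963634 × 0.997663 = 0.9603

0.9603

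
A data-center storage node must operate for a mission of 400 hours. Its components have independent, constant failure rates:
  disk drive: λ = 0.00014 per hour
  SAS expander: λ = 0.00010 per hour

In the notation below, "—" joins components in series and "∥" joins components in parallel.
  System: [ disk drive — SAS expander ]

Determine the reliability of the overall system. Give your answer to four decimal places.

0.9085

R(disk drive) = exp(−0.00014 × 400) = 0.945539
R(SAS expander) = exp(−0.00010 × 400) = 0.960789
Series (disk drive and SAS expander): 0.945539 × 0.960789 = 0.9085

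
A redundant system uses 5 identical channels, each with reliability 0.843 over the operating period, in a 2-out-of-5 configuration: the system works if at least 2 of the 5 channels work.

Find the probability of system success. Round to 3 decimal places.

0.997

R = Σ_{i=2}^{5} C(5,i) p^i (1−p)^{5−i} with p = 0.843
C(5,2)·0.843^2·0.157^3 = 0.02750
C(5,3)·0.843^3·0.157^2 = 0.14767
C(5,4)·0.843^4·0.157^1 = 0.39644
C(5,5)·0.843^5·0.157^0 = 0.42573
Sum = 0.997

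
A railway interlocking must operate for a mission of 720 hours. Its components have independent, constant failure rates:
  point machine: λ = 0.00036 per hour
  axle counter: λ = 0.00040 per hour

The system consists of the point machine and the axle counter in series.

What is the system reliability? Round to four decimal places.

0.5786

R(point machine) = exp(−0.00036 × 720) = 0.771669
R(axle counter) = exp(−0.00040 × 720) = 0.749762
Series (point machine and axle counter): 0.771669 × 0.749762 = 0.5786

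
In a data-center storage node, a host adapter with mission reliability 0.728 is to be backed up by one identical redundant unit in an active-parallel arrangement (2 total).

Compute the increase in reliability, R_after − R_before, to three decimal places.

0.198

R_before = 0.728
R_after = 1 − (1 − 0.728)^2 = 0.926
ΔR = 0.926 − 0.728 = 0.198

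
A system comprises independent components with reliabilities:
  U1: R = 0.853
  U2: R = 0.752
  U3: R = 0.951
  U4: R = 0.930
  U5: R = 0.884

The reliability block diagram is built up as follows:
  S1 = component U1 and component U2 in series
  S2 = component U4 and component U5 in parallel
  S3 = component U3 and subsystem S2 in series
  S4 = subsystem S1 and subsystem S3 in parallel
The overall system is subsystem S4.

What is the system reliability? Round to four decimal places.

0.9797

Series (U1 and U2): 0.853000 × 0.752000 = 0.641456
Parallel (U4 and U5): 1 − (1 − 0.930000)(1 − 0.884000) = 0.991880
Series (U3 and [0.991880]): 0.951000 × 0.991880 = 0.943278
Parallel ([0.641456] and [0.943278]): 1 − (1 − 0.641456)(1 − 0.943278) = 0.9797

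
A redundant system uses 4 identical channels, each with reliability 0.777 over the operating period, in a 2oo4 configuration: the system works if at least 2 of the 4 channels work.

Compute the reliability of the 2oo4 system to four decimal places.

0.9631

R = Σ_{i=2}^{4} C(4,i) p^i (1−p)^{4−i} with p = 0.777
C(4,2)·0.777^2·0.223^2 = 0.180137
C(4,3)·0.777^3·0.223^1 = 0.418435
C(4,4)·0.777^4·0.223^0 = 0.364489
Sum = 0.9631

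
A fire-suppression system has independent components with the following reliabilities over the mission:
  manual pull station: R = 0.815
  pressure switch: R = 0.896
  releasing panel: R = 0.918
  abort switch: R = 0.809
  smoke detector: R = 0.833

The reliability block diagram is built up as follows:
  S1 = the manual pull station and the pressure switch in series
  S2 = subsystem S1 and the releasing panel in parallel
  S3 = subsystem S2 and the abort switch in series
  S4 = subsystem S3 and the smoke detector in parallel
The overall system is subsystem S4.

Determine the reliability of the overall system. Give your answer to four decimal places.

0.9651

Series (manual pull station and pressure switch): 0.815000 × 0.896000 = 0.730240
Parallel ([0.730240] and releasing panel): 1 − (1 − 0.730240)(1 − 0.918000) = 0.977880
Series ([0.977880] and abort switch): 0.977880 × 0.809000 = 0.791105
Parallel ([0.791105] and smoke detector): 1 − (1 − 0.791105)(1 − 0.833000) = 0.9651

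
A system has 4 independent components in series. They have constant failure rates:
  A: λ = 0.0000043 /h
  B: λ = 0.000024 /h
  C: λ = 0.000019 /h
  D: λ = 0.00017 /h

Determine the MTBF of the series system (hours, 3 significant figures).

4600

Series of exponential components: λ_sys = Σ λ_i
λ_sys = 0.0000043 + 0.000024 + 0.000019 + 0.00017 = 2.1730e-04 /h
MTBF = 1 / λ_sys = 4600 h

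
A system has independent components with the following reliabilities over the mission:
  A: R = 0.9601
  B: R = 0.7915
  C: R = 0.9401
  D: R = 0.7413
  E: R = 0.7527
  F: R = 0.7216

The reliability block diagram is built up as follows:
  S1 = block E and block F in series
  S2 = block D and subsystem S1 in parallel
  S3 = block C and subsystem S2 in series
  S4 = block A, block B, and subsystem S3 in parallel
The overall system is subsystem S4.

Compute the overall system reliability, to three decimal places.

0.999

Series (E and F): 0.75270 × 0.72160 = 0.54315
Parallel (D and [0.54315]): 1 − (1 − 0.74130)(1 − 0.54315) = 0.88181
Series (C and [0.88181]): 0.94010 × 0.88181 = 0.82899
Parallel (A, B, and [0.82899]): 1 − (1 − 0.96010)(1 − 0.79150)(1 − 0.82899) = 0.999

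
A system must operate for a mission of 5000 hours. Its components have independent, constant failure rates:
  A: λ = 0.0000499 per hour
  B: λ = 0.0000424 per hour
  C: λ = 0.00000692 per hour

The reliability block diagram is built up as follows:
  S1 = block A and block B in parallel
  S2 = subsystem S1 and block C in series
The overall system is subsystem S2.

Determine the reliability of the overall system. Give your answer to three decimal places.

0.925

R(A) = exp(−0.0000499 × 5000) = 0.77919
R(B) = exp(−0.0000424 × 5000) = 0.80896
R(C) = exp(−0.00000692 × 5000) = 0.96599
Parallel (A and B): 1 − (1 − 0.77919)(1 − 0.80896) = 0.95782
Series ([0.95782] and C): 0.95782 × 0.96599 = 0.925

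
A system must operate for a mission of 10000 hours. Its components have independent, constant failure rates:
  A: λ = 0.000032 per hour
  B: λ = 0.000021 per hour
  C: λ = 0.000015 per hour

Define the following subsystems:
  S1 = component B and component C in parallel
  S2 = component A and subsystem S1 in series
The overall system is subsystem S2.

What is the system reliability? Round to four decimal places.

0.7070

R(A) = exp(−0.000032 × 10000) = 0.726149
R(B) = exp(−0.000021 × 10000) = 0.810584
R(C) = exp(−0.000015 × 10000) = 0.860708
Parallel (B and C): 1 − (1 − 0.810584)(1 − 0.860708) = 0.973616
Series (A and [0.973616]): 0.726149 × 0.973616 = 0.7070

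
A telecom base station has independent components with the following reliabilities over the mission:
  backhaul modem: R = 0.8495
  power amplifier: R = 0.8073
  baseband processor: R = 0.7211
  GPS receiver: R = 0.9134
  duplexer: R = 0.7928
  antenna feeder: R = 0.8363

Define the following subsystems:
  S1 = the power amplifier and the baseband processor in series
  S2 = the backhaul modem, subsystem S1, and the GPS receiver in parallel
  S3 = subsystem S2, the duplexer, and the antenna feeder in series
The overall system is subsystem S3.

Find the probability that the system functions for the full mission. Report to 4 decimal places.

Series (power amplifier and baseband processor): 0.807300 × 0.721100 = 0.582144
Parallel (backhaul modem, [0.582144], and GPS receiver): 1 − (1 − 0.849500)(1 − 0.582144)(1 − 0.913400) = 0.994554
Series ([0.994554], duplexer, and antenna feeder): 0.994554 × 0.792800 × 0.836300 = 0.6594

0.6594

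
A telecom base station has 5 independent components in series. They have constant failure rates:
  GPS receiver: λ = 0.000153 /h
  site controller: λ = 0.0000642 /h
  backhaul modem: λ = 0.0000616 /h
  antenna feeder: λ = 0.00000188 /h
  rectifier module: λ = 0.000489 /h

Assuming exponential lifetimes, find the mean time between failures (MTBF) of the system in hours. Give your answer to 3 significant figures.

Series of exponential components: λ_sys = Σ λ_i
λ_sys = 0.000153 + 0.0000642 + 0.0000616 + 0.00000188 + 0.000489 = 7.6968e-04 /h
MTBF = 1 / λ_sys = 1300 h

1300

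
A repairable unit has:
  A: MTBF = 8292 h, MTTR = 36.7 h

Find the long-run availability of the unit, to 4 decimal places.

0.9956

A(A) = MTBF/(MTBF+MTTR) = 8292/(8292+36.7) = 0.9956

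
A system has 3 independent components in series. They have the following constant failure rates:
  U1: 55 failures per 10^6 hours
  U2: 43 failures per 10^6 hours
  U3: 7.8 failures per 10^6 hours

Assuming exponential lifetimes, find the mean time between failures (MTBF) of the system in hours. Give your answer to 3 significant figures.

9450

Series of exponential components: λ_sys = Σ λ_i
λ_sys = 0.000055 + 0.000043 + 0.0000078 = 1.0580e-04 /h
MTBF = 1 / λ_sys = 9450 h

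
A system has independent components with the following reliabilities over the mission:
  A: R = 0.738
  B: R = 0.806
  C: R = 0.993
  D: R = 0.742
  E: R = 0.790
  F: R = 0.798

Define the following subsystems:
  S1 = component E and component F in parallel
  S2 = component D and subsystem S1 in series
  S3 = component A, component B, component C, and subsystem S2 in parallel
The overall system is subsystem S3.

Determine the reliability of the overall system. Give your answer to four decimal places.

Parallel (E and F): 1 − (1 − 0.790000)(1 − 0.798000) = 0.957580
Series (D and [0.957580]): 0.742000 × 0.957580 = 0.710524
Parallel (A, B, C, and [0.710524]): 1 − (1 − 0.738000)(1 − 0.806000)(1 − 0.993000)(1 − 0.710524) = 0.9999

0.9999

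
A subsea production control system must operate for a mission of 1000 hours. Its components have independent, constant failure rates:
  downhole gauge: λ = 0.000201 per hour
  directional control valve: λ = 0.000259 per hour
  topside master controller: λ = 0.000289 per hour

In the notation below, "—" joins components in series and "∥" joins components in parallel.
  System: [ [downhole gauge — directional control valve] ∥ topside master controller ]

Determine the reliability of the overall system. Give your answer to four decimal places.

R(downhole gauge) = exp(−0.000201 × 1000) = 0.817912
R(directional control valve) = exp(−0.000259 × 1000) = 0.771823
R(topside master controller) = exp(−0.000289 × 1000) = 0.749012
Series (downhole gauge and directional control valve): 0.817912 × 0.771823 = 0.631283
Parallel ([0.631283] and topside master controller): 1 − (1 − 0.631283)(1 − 0.749012) = 0.9075

0.9075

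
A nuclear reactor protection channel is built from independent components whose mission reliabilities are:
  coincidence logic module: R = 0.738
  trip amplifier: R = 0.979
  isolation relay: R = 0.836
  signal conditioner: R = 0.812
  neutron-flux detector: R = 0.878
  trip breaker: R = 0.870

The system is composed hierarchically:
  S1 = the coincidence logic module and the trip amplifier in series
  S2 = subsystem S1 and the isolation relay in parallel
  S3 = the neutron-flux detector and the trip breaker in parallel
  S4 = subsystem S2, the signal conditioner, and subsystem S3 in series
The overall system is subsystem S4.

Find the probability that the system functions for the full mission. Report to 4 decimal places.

0.7628

Series (coincidence logic module and trip amplifier): 0.738000 × 0.979000 = 0.722502
Parallel ([0.722502] and isolation relay): 1 − (1 − 0.722502)(1 − 0.836000) = 0.954490
Parallel (neutron-flux detector and trip breaker): 1 − (1 − 0.878000)(1 − 0.870000) = 0.984140
Series ([0.954490], signal conditioner, and [0.984140]): 0.954490 × 0.812000 × 0.984140 = 0.7628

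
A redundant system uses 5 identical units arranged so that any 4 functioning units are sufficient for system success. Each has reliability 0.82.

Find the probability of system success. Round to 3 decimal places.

0.778

R = Σ_{i=4}^{5} C(5,i) p^i (1−p)^{5−i} with p = 0.82
C(5,4)·0.82^4·0.18^1 = 0.40691
C(5,5)·0.82^5·0.18^0 = 0.37074
Sum = 0.778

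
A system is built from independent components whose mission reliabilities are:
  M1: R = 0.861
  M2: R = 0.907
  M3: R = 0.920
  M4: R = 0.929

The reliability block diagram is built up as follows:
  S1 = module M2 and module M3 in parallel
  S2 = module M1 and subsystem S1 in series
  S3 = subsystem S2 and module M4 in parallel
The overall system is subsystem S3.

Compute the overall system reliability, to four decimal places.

Parallel (M2 and M3): 1 − (1 − 0.907000)(1 − 0.920000) = 0.992560
Series (M1 and [0.992560]): 0.861000 × 0.992560 = 0.854594
Parallel ([0.854594] and M4): 1 − (1 − 0.854594)(1 − 0.929000) = 0.9897

0.9897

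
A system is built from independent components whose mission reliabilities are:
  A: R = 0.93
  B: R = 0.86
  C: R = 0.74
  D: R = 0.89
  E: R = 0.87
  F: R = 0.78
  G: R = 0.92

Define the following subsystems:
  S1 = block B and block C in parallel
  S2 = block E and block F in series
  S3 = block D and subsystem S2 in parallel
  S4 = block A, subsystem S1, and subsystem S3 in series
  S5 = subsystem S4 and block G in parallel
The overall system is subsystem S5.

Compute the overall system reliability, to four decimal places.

0.9892

Parallel (B and C): 1 − (1 − 0.860000)(1 − 0.740000) = 0.963600
Series (E and F): 0.870000 × 0.780000 = 0.678600
Parallel (D and [0.678600]): 1 − (1 − 0.890000)(1 − 0.678600) = 0.964646
Series (A, [0.963600], and [0.964646]): 0.930000 × 0.963600 × 0.964646 = 0.864466
Parallel ([0.864466] and G): 1 − (1 − 0.864466)(1 − 0.920000) = 0.9892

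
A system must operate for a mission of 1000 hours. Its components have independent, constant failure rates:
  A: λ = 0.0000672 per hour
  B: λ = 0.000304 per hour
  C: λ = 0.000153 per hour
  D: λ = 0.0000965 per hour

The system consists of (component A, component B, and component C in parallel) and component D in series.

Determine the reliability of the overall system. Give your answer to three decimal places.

R(A) = exp(−0.0000672 × 1000) = 0.93501
R(B) = exp(−0.000304 × 1000) = 0.73786
R(C) = exp(−0.000153 × 1000) = 0.85813
R(D) = exp(−0.0000965 × 1000) = 0.90801
Parallel (A, B, and C): 1 − (1 − 0.93501)(1 − 0.73786)(1 − 0.85813) = 0.99758
Series ([0.99758] and D): 0.99758 × 0.90801 = 0.906

0.906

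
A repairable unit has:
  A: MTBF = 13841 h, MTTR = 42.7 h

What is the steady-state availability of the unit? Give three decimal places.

0.997

A(A) = MTBF/(MTBF+MTTR) = 13841/(13841+42.7) = 0.997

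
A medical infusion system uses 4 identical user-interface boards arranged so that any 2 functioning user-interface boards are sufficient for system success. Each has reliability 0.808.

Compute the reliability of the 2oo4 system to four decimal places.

R = Σ_{i=2}^{4} C(4,i) p^i (1−p)^{4−i} with p = 0.808
C(4,2)·0.808^2·0.192^2 = 0.144403
C(4,3)·0.808^3·0.192^1 = 0.405131
C(4,4)·0.808^4·0.192^0 = 0.426231
Sum = 0.9758

0.9758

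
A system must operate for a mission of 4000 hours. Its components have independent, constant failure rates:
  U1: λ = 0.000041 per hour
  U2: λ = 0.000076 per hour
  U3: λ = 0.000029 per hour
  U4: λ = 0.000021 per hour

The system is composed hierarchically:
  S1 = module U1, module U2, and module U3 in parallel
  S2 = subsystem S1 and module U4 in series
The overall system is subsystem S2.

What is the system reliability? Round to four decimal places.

0.9154

R(U1) = exp(−0.000041 × 4000) = 0.848742
R(U2) = exp(−0.000076 × 4000) = 0.737861
R(U3) = exp(−0.000029 × 4000) = 0.890475
R(U4) = exp(−0.000021 × 4000) = 0.919431
Parallel (U1, U2, and U3): 1 − (1 − 0.848742)(1 − 0.737861)(1 − 0.890475) = 0.995657
Series ([0.995657] and U4): 0.995657 × 0.919431 = 0.9154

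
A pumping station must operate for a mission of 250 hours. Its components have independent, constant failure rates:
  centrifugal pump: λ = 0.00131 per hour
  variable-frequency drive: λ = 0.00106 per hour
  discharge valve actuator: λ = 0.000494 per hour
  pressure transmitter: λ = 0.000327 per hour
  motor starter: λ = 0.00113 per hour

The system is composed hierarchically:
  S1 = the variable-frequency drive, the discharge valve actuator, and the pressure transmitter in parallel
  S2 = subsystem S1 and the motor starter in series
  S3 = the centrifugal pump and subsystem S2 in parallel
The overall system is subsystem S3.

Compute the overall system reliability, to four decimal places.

R(centrifugal pump) = exp(−0.00131 × 250) = 0.720723
R(variable-frequency drive) = exp(−0.00106 × 250) = 0.767206
R(discharge valve actuator) = exp(−0.000494 × 250) = 0.883822
R(pressure transmitter) = exp(−0.000327 × 250) = 0.921502
R(motor starter) = exp(−0.00113 × 250) = 0.753897
Parallel (variable-frequency drive, discharge valve actuator, and pressure transmitter): 1 − (1 − 0.767206)(1 − 0.883822)(1 − 0.921502) = 0.997877
Series ([0.997877] and motor starter): 0.997877 × 0.753897 = 0.752296
Parallel (centrifugal pump and [0.752296]): 1 − (1 − 0.720723)(1 − 0.752296) = 0.9308

0.9308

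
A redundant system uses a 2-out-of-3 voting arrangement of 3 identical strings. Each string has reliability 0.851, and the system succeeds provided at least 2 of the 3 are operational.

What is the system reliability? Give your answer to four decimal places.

0.9400

R = Σ_{i=2}^{3} C(3,i) p^i (1−p)^{3−i} with p = 0.851
C(3,2)·0.851^2·0.149^1 = 0.323718
C(3,3)·0.851^3·0.149^0 = 0.616295
Sum = 0.9400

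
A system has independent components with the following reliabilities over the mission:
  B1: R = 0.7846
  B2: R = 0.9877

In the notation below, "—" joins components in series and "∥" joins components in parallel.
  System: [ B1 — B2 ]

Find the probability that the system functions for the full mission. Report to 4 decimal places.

0.7749

Series (B1 and B2): 0.784600 × 0.987700 = 0.7749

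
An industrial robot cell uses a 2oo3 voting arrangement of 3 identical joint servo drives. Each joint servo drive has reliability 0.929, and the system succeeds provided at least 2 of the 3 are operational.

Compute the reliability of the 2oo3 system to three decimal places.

0.986

R = Σ_{i=2}^{3} C(3,i) p^i (1−p)^{3−i} with p = 0.929
C(3,2)·0.929^2·0.071^1 = 0.18383
C(3,3)·0.929^3·0.071^0 = 0.80177
Sum = 0.986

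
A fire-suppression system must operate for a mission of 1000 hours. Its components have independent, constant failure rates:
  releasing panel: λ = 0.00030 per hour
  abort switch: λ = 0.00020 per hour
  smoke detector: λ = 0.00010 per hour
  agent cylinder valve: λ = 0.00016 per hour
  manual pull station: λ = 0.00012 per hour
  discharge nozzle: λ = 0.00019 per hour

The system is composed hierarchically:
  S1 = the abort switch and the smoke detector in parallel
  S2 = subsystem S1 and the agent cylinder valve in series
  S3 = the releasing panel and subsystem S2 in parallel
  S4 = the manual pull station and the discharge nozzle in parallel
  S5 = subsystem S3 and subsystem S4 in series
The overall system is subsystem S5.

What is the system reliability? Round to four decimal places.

R(releasing panel) = exp(−0.00030 × 1000) = 0.740818
R(abort switch) = exp(−0.00020 × 1000) = 0.818731
R(smoke detector) = exp(−0.00010 × 1000) = 0.904837
R(agent cylinder valve) = exp(−0.00016 × 1000) = 0.852144
R(manual pull station) = exp(−0.00012 × 1000) = 0.886920
R(discharge nozzle) = exp(−0.00019 × 1000) = 0.826959
Parallel (abort switch and smoke detector): 1 − (1 − 0.818731)(1 − 0.904837) = 0.982750
Series ([0.982750] and agent cylinder valve): 0.982750 × 0.852144 = 0.837445
Parallel (releasing panel and [0.837445]): 1 − (1 − 0.740818)(1 − 0.837445) = 0.957869
Parallel (manual pull station and discharge nozzle): 1 − (1 − 0.886920)(1 − 0.826959) = 0.980433
Series ([0.957869] and [0.980433]): 0.957869 × 0.980433 = 0.9391

0.9391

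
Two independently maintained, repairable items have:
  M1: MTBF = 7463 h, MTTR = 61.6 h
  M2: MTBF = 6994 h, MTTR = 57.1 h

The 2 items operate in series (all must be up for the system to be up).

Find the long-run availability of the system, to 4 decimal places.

A(M1) = MTBF/(MTBF+MTTR) = 7463/(7463+61.6) = 0.991814
A(M2) = MTBF/(MTBF+MTTR) = 6994/(6994+57.1) = 0.991902
Series availability: 0.991814 × 0.991902 = 0.9838

0.9838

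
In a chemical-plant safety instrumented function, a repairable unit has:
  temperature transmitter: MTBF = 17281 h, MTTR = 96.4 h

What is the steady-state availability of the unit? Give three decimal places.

A(temperature transmitter) = MTBF/(MTBF+MTTR) = 17281/(17281+96.4) = 0.994

0.994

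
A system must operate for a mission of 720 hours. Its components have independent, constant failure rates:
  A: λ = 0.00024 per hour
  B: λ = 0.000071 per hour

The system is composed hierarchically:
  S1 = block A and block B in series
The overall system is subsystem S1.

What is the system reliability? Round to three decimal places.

0.799

R(A) = exp(−0.00024 × 720) = 0.84131
R(B) = exp(−0.000071 × 720) = 0.95016
Series (A and B): 0.84131 × 0.95016 = 0.799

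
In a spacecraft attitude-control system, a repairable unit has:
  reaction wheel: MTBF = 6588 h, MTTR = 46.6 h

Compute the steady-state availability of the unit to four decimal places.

A(reaction wheel) = MTBF/(MTBF+MTTR) = 6588/(6588+46.6) = 0.9930

0.9930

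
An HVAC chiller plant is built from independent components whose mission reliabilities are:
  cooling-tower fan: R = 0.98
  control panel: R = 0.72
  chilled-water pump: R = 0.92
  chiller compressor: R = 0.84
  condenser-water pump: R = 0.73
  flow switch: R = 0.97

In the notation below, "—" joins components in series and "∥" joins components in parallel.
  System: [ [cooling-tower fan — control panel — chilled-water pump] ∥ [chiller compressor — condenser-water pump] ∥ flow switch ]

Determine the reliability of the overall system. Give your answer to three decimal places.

0.996

Series (cooling-tower fan, control panel, and chilled-water pump): 0.98000 × 0.72000 × 0.92000 = 0.64915
Series (chiller compressor and condenser-water pump): 0.84000 × 0.73000 = 0.61320
Parallel ([0.64915], [0.61320], and flow switch): 1 − (1 − 0.64915)(1 − 0.61320)(1 − 0.97000) = 0.996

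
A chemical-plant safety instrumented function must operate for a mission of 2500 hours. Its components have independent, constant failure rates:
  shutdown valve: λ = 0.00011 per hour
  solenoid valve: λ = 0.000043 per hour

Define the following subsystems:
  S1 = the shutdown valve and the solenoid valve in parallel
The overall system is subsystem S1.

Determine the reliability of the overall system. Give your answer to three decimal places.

0.975

R(shutdown valve) = exp(−0.00011 × 2500) = 0.75957
R(solenoid valve) = exp(−0.000043 × 2500) = 0.89808
Parallel (shutdown valve and solenoid valve): 1 − (1 − 0.75957)(1 − 0.89808) = 0.975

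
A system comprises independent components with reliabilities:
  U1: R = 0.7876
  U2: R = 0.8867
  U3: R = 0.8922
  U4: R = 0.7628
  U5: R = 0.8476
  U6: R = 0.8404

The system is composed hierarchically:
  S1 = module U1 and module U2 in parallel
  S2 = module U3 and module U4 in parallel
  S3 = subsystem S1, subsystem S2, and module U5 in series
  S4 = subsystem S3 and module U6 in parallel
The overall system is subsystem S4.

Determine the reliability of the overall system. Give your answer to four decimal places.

0.9690

Parallel (U1 and U2): 1 − (1 − 0.787600)(1 − 0.886700) = 0.975935
Parallel (U3 and U4): 1 − (1 − 0.892200)(1 − 0.762800) = 0.974430
Series ([0.975935], [0.974430], and U5): 0.975935 × 0.974430 × 0.847600 = 0.806051
Parallel ([0.806051] and U6): 1 − (1 − 0.806051)(1 − 0.840400) = 0.9690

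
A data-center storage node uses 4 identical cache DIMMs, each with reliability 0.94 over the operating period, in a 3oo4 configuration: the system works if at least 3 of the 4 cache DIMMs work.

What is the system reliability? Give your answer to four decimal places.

R = Σ_{i=3}^{4} C(4,i) p^i (1−p)^{4−i} with p = 0.94
C(4,3)·0.94^3·0.06^1 = 0.199340
C(4,4)·0.94^4·0.06^0 = 0.780749
Sum = 0.9801

0.9801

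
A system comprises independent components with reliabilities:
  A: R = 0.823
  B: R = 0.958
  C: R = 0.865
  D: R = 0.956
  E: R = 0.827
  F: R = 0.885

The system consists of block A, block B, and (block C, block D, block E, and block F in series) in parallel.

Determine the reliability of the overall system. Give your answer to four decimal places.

Series (C, D, E, and F): 0.865000 × 0.956000 × 0.827000 × 0.885000 = 0.605233
Parallel (A, B, and [0.605233]): 1 − (1 − 0.823000)(1 − 0.958000)(1 − 0.605233) = 0.9971

0.9971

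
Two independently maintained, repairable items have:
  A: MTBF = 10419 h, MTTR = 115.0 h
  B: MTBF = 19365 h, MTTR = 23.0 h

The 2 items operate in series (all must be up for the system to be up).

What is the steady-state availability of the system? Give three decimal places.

0.988

A(A) = MTBF/(MTBF+MTTR) = 10419/(10419+115.0) = 0.989083
A(B) = MTBF/(MTBF+MTTR) = 19365/(19365+23.0) = 0.998814
Series availability: 0.989083 × 0.998814 = 0.988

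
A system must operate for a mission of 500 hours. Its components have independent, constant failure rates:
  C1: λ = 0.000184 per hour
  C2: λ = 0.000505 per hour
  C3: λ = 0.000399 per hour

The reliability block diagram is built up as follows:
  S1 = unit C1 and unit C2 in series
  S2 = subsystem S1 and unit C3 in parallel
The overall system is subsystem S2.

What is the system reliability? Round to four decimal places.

0.9473

R(C1) = exp(−0.000184 × 500) = 0.912105
R(C2) = exp(−0.000505 × 500) = 0.776856
R(C3) = exp(−0.000399 × 500) = 0.819140
Series (C1 and C2): 0.912105 × 0.776856 = 0.708574
Parallel ([0.708574] and C3): 1 − (1 − 0.708574)(1 − 0.819140) = 0.9473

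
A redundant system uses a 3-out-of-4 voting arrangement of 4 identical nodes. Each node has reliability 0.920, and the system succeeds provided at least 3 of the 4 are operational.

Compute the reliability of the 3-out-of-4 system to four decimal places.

0.9656

R = Σ_{i=3}^{4} C(4,i) p^i (1−p)^{4−i} with p = 0.920
C(4,3)·0.920^3·0.080^1 = 0.249180
C(4,4)·0.920^4·0.080^0 = 0.716393
Sum = 0.9656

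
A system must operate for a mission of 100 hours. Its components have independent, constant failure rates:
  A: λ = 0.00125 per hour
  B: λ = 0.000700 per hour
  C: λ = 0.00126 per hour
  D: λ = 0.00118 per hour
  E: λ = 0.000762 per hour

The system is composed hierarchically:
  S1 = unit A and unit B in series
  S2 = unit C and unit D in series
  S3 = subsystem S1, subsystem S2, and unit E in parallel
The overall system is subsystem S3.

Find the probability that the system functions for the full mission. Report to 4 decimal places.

R(A) = exp(−0.00125 × 100) = 0.882497
R(B) = exp(−0.000700 × 100) = 0.932394
R(C) = exp(−0.00126 × 100) = 0.881615
R(D) = exp(−0.00118 × 100) = 0.888696
R(E) = exp(−0.000762 × 100) = 0.926631
Series (A and B): 0.882497 × 0.932394 = 0.822835
Series (C and D): 0.881615 × 0.888696 = 0.783488
Parallel ([0.822835], [0.783488], and E): 1 − (1 − 0.822835)(1 − 0.783488)(1 − 0.926631) = 0.9972

0.9972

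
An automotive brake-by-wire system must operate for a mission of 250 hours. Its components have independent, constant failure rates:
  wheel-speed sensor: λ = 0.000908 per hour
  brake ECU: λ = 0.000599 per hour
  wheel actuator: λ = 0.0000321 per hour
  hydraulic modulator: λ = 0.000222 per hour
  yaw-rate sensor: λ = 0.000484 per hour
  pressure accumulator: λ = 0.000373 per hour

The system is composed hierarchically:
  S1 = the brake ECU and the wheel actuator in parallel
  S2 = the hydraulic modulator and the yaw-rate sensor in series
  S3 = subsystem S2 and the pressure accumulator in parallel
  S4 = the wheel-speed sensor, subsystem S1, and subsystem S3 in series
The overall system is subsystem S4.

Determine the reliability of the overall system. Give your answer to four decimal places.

0.7846

R(wheel-speed sensor) = exp(−0.000908 × 250) = 0.796921
R(brake ECU) = exp(−0.000599 × 250) = 0.860923
R(wheel actuator) = exp(−0.0000321 × 250) = 0.992007
R(hydraulic modulator) = exp(−0.000222 × 250) = 0.946012
R(yaw-rate sensor) = exp(−0.000484 × 250) = 0.886034
R(pressure accumulator) = exp(−0.000373 × 250) = 0.910966
Parallel (brake ECU and wheel actuator): 1 − (1 − 0.860923)(1 − 0.992007) = 0.998888
Series (hydraulic modulator and yaw-rate sensor): 0.946012 × 0.886034 = 0.838199
Parallel ([0.838199] and pressure accumulator): 1 − (1 − 0.838199)(1 − 0.910966) = 0.985594
Series (wheel-speed sensor, [0.998888], and [0.985594]): 0.796921 × 0.998888 × 0.985594 = 0.7846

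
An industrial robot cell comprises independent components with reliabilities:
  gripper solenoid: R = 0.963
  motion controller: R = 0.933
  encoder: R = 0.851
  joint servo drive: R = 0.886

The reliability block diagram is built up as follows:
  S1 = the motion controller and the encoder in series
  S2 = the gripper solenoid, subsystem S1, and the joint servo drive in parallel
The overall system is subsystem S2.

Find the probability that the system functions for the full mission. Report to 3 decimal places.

Series (motion controller and encoder): 0.93300 × 0.85100 = 0.79398
Parallel (gripper solenoid, [0.79398], and joint servo drive): 1 − (1 − 0.96300)(1 − 0.79398)(1 − 0.88600) = 0.999

0.999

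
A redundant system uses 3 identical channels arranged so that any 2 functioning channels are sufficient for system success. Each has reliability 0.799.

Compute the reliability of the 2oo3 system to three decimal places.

0.895

R = Σ_{i=2}^{3} C(3,i) p^i (1−p)^{3−i} with p = 0.799
C(3,2)·0.799^2·0.201^1 = 0.38496
C(3,3)·0.799^3·0.201^0 = 0.51008
Sum = 0.895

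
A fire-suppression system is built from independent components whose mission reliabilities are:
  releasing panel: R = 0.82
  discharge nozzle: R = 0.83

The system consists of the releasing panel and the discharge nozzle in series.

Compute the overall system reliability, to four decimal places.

0.6806

Series (releasing panel and discharge nozzle): 0.820000 × 0.830000 = 0.6806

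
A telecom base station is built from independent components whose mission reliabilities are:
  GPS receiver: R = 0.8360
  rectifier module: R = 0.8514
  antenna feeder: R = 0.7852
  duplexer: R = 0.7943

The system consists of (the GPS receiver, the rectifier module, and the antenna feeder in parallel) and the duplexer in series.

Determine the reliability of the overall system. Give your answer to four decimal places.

0.7901

Parallel (GPS receiver, rectifier module, and antenna feeder): 1 − (1 − 0.836000)(1 − 0.851400)(1 − 0.785200) = 0.994765
Series ([0.994765] and duplexer): 0.994765 × 0.794300 = 0.7901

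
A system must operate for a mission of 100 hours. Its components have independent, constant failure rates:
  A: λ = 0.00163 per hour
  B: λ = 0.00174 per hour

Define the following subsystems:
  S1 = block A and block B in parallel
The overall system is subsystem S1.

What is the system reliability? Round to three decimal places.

R(A) = exp(−0.00163 × 100) = 0.84959
R(B) = exp(−0.00174 × 100) = 0.84030
Parallel (A and B): 1 − (1 − 0.84959)(1 − 0.84030) = 0.976

0.976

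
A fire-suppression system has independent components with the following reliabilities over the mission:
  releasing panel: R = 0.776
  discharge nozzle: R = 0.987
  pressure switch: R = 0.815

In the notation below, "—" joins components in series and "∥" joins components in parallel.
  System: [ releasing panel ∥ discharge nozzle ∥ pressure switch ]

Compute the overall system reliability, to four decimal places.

Parallel (releasing panel, discharge nozzle, and pressure switch): 1 − (1 − 0.776000)(1 − 0.987000)(1 − 0.815000) = 0.9995

0.9995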